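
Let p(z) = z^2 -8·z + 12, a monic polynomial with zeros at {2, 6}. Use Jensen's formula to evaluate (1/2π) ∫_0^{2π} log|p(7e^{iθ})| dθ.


Zeros: 2, 6; r = 7.
Inside |z| < r: 2, 6. Outside (|z| ≥ r): ∅.
p(0) = 12, so log|p(0)| = log(12) = 2.4849.
Apply Jensen: I(r) = log|p(0)| + Σ_k log(r/|z_k|), summed over zeros inside |z| < r.
  log(r/|z_k|) for z_k = 2: log(7/2) = 1.2528
  log(r/|z_k|) for z_k = 6: log(7/6) = 0.1542
Sum over inside zeros: 1.4069.
I(r) = log|p(0)| + (inside sum) = 2.4849 + 1.4069 = 3.8918.
Closed form (all zeros inside, monic): I(r) = n·log(r) = 2·log(7) = 3.8918. ✓

I(r) ≈ 3.8918.


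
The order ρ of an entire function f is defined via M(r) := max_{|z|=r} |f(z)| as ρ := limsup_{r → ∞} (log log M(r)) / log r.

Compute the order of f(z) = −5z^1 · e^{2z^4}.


M(r) = max_{|z|=r} |-5|·|z|^1·|e^{2z^4}| = 5·r^1 · e^{2r^4} (the factors attain their maxima compatibly on |z|=r). Then log M(r) = log 5 + 1·log r + 2r^4, dominated by the last term, so log log M(r) ~ 4·log r. The polynomial factor -5z^1 contributes only a log r term and does not affect the order. ρ = 4.
Therefore ρ = 4.

Order ρ = 4.


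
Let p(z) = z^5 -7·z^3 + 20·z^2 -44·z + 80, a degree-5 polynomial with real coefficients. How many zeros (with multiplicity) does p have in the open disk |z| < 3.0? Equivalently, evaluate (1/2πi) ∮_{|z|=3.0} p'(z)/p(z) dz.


The zeros of p are: (2 + 1i), (2 - 1i), (0 + 2i), (0 - 2i), -4.
Their magnitudes are: 2.236, 2.236, 2, 2, 4.
Zeros with |z| < R = 3.0: (2 + 1i), (2 - 1i), (0 + 2i), (0 - 2i).
Count = 4.
By the argument principle, (1/2πi) ∮_{|z|=R} p'(z)/p(z) dz equals exactly this count.

Number of zeros inside |z| < 3.0: 4.


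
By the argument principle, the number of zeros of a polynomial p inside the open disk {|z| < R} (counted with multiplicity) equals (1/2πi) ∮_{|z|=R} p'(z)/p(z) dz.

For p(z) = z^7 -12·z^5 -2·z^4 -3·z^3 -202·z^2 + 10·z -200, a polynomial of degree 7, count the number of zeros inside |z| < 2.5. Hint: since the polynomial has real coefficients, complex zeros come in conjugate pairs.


The zeros of p are: (-3 + 1i), (-3 - 1i), (0 + 1i), (0 - 1i), 4, (1 + 2i), (1 - 2i).
Their magnitudes are: 3.162, 3.162, 1, 1, 4, 2.236, 2.236.
Zeros with |z| < R = 2.5: (0 + 1i), (0 - 1i), (1 + 2i), (1 - 2i).
Count = 4.
By the argument principle, (1/2πi) ∮_{|z|=R} p'(z)/p(z) dz equals exactly this count.

Number of zeros inside |z| < 2.5: 4.


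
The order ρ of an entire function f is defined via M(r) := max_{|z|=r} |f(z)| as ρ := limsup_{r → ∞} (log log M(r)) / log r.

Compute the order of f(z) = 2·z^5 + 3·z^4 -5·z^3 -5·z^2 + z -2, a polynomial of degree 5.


|f(z)| ≤ Σ|c_k|·r^k = O(r^5) as r → ∞. Polynomial growth is O(e^{r^ε}) for every ε > 0 (since r^5/e^{r^ε} → 0), so ρ ≤ ε for all ε > 0, i.e. ρ = 0. Every nonconstant polynomial has order 0.
Therefore ρ = 0.

Order ρ = 0.


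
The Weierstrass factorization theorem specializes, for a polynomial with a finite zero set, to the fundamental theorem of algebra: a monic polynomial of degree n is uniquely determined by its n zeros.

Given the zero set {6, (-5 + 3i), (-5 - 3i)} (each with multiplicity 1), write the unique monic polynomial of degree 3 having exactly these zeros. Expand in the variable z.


The polynomial is p(z) = ∏_{α ∈ S} (z − α), where S = {6, (-5 + 3i), (-5 - 3i)}.
Expanding the product yields: p(z) = z^3 + 4·z^2 -26·z -204.
Note conjugate pairs combine to real quadratics: (z − (-5+3i))(z − (-5−3i)) = z² + 10z + 34.
The resulting polynomial has degree 3 and real coefficients as required.

p(z) = z^3 + 4·z^2 -26·z -204.


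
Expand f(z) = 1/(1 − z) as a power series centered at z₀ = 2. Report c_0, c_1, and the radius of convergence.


Let w = z − z₀, so z = z₀ + w.
Then 1 − z = 1 − (z₀ + w) = (1 − z₀) − w = -1 − w.
f(z) = 1/(-1 − w) = (1/(-1)) · 1/(1 − w/(-1)) = Σ_{n≥0} w^n / (-1)^(n+1).
So c_n = 1/(-1)^(n+1):
  c_0 = 1/(-1)^1 = -1.
  c_1 = 1/(-1)^2 = 1.
The series is valid for |w/d| < 1, i.e. |z − z₀| < |d|.
Radius of convergence: R = |1 − z₀| = |-1| = 1 (distance from z₀ to the singularity z = 1).

c_0 = -1, c_1 = 1; R = 1.


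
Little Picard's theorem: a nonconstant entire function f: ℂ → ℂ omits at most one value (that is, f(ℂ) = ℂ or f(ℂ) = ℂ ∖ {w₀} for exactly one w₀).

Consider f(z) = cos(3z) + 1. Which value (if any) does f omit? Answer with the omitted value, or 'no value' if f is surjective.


Little Picard bounds the complement of f(ℂ) to at most one point.
cos is entire and surjective onto ℂ: for every w ∈ ℂ, cos(ζ) = w has a solution ζ ∈ ℂ (e.g., via the complex inverse arccos). With ζ = 3z this gives z = ζ/(3). Then 1·cos(3z) takes every value in 1·ℂ = ℂ, and adding 1 is a bijection of ℂ. So f is surjective and omits no value. (Note: only on the real line is cos bounded by [−1, 1].)

Omitted value: no value.


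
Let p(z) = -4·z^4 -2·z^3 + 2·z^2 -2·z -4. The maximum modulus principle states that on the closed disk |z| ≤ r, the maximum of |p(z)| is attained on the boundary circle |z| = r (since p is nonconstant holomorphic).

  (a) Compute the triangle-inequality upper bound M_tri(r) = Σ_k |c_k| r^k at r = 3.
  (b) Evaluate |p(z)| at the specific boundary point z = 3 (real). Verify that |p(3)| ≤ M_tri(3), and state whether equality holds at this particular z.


Coefficients: c_0 = -4, c_1 = -2, c_2 = 2, c_3 = -2, c_4 = -4. Radius r = 3.
Part (a). Triangle bound: M_tri(r) = Σ_k |c_k| r^k
  = |-4|·3^0 + |-2|·3^1 + |2|·3^2 + |-2|·3^3 + |-4|·3^4
  = 4 + 6 + 18 + 54 + 324 = 406.
This bounds M(r) := max_{|z|=r} |p(z)| from above; equality holds iff all terms c_k z^k can be made to align in phase at a single z on |z|=r.
Part (b). At z = 3 (real, on the circle |z| = r):
  p(3) = (-4)·3^0 + (-2)·3^1 + (2)·3^2 + (-2)·3^3 + (-4)·3^4 = -370.
  |p(3)| = 370.
Check: |p(3)| = 370 ≤ 406 = M_tri(3). ✓ Equality does not hold at z = 3 (the coefficients have mixed signs, so the terms do not all align in phase there).

M_tri(3) = 406; |p(3)| = 370; equality at z=3: no.


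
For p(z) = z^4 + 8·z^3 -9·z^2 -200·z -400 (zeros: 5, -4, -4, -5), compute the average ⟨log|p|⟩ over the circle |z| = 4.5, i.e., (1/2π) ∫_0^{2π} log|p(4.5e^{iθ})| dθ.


Zeros: -5, -4, -4, 5; r = 4.5.
Inside |z| < r: -4, -4. Outside (|z| ≥ r): -5, 5.
p(0) = -400, so log|p(0)| = log(400) = 5.9915.
Apply Jensen: I(r) = log|p(0)| + Σ_k log(r/|z_k|), summed over zeros inside |z| < r.
  log(r/|z_k|) for z_k = -4: log(4.5/4) = 0.1178
  log(r/|z_k|) for z_k = -4: log(4.5/4) = 0.1178
  Outside zeros (-5, 5) contribute nothing to the Jensen sum.
Sum over inside zeros: 0.2356.
I(r) = log|p(0)| + (inside sum) = 5.9915 + 0.2356 = 6.2270.
Note: since some zeros are outside |z| ≤ r, the simplified n·log(r) form does NOT apply — only the inside zeros contribute.

I(r) ≈ 6.2270.


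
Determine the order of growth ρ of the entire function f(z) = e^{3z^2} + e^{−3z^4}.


Each summand is entire of order 2 and 4 respectively (as in the single-exponential case). The order of a sum is at most the max of the orders, so ρ ≤ 4. For the lower bound: on |z|=r choose arg z so that -3z^4 is real positive; then |e^{-3z^4}| = e^{3r^4} while |e^{3z^2}| ≤ e^{3r^2} = o(e^{3r^4}). So |f| ≥ e^{3r^4}(1 − o(1)) and ρ ≥ 4. Hence ρ = max(2, 4) = 4.
Therefore ρ = 4.

Order ρ = 4.


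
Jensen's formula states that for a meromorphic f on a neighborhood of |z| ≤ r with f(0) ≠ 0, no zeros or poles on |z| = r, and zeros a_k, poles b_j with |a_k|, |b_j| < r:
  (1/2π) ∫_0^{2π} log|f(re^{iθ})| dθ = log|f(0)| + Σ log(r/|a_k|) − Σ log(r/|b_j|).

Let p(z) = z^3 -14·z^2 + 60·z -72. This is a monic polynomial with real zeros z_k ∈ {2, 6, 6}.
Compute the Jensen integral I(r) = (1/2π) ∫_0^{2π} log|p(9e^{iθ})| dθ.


Zeros: 2, 6, 6; r = 9.
Inside |z| < r: 2, 6, 6. Outside (|z| ≥ r): ∅.
p(0) = -72, so log|p(0)| = log(72) = 4.2767.
Apply Jensen: I(r) = log|p(0)| + Σ_k log(r/|z_k|), summed over zeros inside |z| < r.
  log(r/|z_k|) for z_k = 2: log(9/2) = 1.5041
  log(r/|z_k|) for z_k = 6: log(9/6) = 0.4055
  log(r/|z_k|) for z_k = 6: log(9/6) = 0.4055
Sum over inside zeros: 2.3150.
I(r) = log|p(0)| + (inside sum) = 4.2767 + 2.3150 = 6.5917.
Closed form (all zeros inside, monic): I(r) = n·log(r) = 3·log(9) = 6.5917. ✓

I(r) ≈ 6.5917.


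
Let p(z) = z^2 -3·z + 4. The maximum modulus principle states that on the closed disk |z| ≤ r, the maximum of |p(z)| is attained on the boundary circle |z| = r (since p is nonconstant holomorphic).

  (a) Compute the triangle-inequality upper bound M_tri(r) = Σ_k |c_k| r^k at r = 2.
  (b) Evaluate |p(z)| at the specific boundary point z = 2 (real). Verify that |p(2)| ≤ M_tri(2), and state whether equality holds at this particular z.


Coefficients: c_0 = 4, c_1 = -3, c_2 = 1. Radius r = 2.
Part (a). Triangle bound: M_tri(r) = Σ_k |c_k| r^k
  = |4|·2^0 + |-3|·2^1 + |1|·2^2
  = 4 + 6 + 4 = 14.
This bounds M(r) := max_{|z|=r} |p(z)| from above; equality holds iff all terms c_k z^k can be made to align in phase at a single z on |z|=r.
Part (b). At z = 2 (real, on the circle |z| = r):
  p(2) = (4)·2^0 + (-3)·2^1 + (1)·2^2 = 2.
  |p(2)| = 2.
Check: |p(2)| = 2 ≤ 14 = M_tri(2). ✓ Equality does not hold at z = 2 (the coefficients have mixed signs, so the terms do not all align in phase there).

M_tri(2) = 14; |p(2)| = 2; equality at z=2: no.


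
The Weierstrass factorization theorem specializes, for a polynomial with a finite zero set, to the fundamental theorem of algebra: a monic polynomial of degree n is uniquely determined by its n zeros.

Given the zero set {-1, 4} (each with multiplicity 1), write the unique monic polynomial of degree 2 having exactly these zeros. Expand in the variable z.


The polynomial is p(z) = ∏_{α ∈ S} (z − α), where S = {-1, 4}.
Expanding the product yields: p(z) = z^2 -3·z -4.
The resulting polynomial has degree 2 and real coefficients as required.

p(z) = z^2 -3·z -4.


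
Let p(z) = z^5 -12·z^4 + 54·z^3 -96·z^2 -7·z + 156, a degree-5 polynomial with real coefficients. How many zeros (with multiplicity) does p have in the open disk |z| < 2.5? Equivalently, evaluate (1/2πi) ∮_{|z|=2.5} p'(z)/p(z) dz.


The zeros of p are: (3 + 2i), (3 - 2i), 4, -1, 3.
Their magnitudes are: 3.606, 3.606, 4, 1, 3.
Zeros with |z| < R = 2.5: -1.
Count = 1.
By the argument principle, (1/2πi) ∮_{|z|=R} p'(z)/p(z) dz equals exactly this count.

Number of zeros inside |z| < 2.5: 1.


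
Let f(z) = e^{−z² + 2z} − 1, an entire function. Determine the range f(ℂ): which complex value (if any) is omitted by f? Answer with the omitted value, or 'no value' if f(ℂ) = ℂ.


Little Picard bounds the complement of f(ℂ) to at most one point.
The exponent g(z) = −z² + 2z is a nonconstant polynomial, hence surjective onto ℂ. So e^{g(z)} takes every value in {e^w : w ∈ ℂ} = ℂ ∖ {0}. Adding -1 shifts the range to ℂ ∖ {-1}. f omits exactly -1.

Omitted value: -1.


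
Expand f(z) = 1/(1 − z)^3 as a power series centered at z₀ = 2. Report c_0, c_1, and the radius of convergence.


Let w = z − z₀, so z = z₀ + w.
Then 1 − z = 1 − (z₀ + w) = (1 − z₀) − w = -1 − w.
f(z) = 1/(-1 − w)^3 = (1/(-1)^3) · (1 − w/(-1))^{−3}.
By the binomial series (1−u)^{−3} = Σ_{n≥0} C(n+2, 2) u^n for |u|<1, with u = w/(-1):
  c_n = C(n+2, 2) / (-1)^(n+3).
  c_0 = 1/(-1)^3 = -1.
  c_1 = 3/(-1)^4 = 3.
The series is valid for |w/d| < 1, i.e. |z − z₀| < |d|.
Radius of convergence: R = |1 − z₀| = |-1| = 1 (distance from z₀ to the singularity z = 1).

c_0 = -1, c_1 = 3; R = 1.


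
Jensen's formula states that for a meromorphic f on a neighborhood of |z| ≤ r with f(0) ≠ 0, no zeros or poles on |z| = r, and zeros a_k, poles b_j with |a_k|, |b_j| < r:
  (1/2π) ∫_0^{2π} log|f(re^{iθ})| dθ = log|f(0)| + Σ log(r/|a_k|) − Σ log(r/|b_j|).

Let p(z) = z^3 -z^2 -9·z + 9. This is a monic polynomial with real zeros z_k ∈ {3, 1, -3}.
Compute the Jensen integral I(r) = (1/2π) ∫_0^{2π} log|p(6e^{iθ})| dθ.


Zeros: -3, 1, 3; r = 6.
Inside |z| < r: -3, 1, 3. Outside (|z| ≥ r): ∅.
p(0) = 9, so log|p(0)| = log(9) = 2.1972.
Apply Jensen: I(r) = log|p(0)| + Σ_k log(r/|z_k|), summed over zeros inside |z| < r.
  log(r/|z_k|) for z_k = 3: log(6/3) = 0.6931
  log(r/|z_k|) for z_k = 1: log(6/1) = 1.7918
  log(r/|z_k|) for z_k = -3: log(6/3) = 0.6931
Sum over inside zeros: 3.1781.
I(r) = log|p(0)| + (inside sum) = 2.1972 + 3.1781 = 5.3753.
Closed form (all zeros inside, monic): I(r) = n·log(r) = 3·log(6) = 5.3753. ✓

I(r) ≈ 5.3753.


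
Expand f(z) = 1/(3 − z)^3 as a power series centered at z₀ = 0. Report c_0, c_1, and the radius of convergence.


Let w = z − z₀, so z = z₀ + w.
Then 3 − z = 3 − (z₀ + w) = (3 − z₀) − w = 3 − w.
f(z) = 1/(3 − w)^3 = (1/(3)^3) · (1 − w/(3))^{−3}.
By the binomial series (1−u)^{−3} = Σ_{n≥0} C(n+2, 2) u^n for |u|<1, with u = w/(3):
  c_n = C(n+2, 2) / (3)^(n+3).
  c_0 = 1/(3)^3 = 1/27.
  c_1 = 3/(3)^4 = 1/27.
The series is valid for |w/d| < 1, i.e. |z − z₀| < |d|.
Radius of convergence: R = |3 − z₀| = |3| = 3 (distance from z₀ to the singularity z = 3).

c_0 = 1/27, c_1 = 1/27; R = 3.


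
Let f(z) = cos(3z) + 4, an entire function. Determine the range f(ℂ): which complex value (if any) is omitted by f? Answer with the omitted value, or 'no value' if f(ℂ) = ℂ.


Little Picard bounds the complement of f(ℂ) to at most one point.
cos is entire and surjective onto ℂ: for every w ∈ ℂ, cos(ζ) = w has a solution ζ ∈ ℂ (e.g., via the complex inverse arccos). With ζ = 3z this gives z = ζ/(3). Then 1·cos(3z) takes every value in 1·ℂ = ℂ, and adding 4 is a bijection of ℂ. So f is surjective and omits no value. (Note: only on the real line is cos bounded by [−1, 1].)

Omitted value: no value.


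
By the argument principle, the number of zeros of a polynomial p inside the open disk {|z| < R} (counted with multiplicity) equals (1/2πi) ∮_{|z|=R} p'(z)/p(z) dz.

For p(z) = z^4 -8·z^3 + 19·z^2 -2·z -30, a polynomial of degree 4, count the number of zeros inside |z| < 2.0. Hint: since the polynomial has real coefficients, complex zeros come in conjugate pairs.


The zeros of p are: (3 + 1i), (3 - 1i), 3, -1.
Their magnitudes are: 3.162, 3.162, 3, 1.
Zeros with |z| < R = 2.0: -1.
Count = 1.
By the argument principle, (1/2πi) ∮_{|z|=R} p'(z)/p(z) dz equals exactly this count.

Number of zeros inside |z| < 2.0: 1.


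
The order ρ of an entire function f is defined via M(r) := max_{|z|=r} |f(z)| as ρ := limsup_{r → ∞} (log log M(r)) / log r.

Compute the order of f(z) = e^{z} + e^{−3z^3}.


Each summand is entire of order 1 and 3 respectively (as in the single-exponential case). The order of a sum is at most the max of the orders, so ρ ≤ 3. For the lower bound: on |z|=r choose arg z so that -3z^3 is real positive; then |e^{-3z^3}| = e^{3r^3} while |e^{1z}| ≤ e^{1r^1} = o(e^{3r^3}). So |f| ≥ e^{3r^3}(1 − o(1)) and ρ ≥ 3. Hence ρ = max(1, 3) = 3.
Therefore ρ = 3.

Order ρ = 3.


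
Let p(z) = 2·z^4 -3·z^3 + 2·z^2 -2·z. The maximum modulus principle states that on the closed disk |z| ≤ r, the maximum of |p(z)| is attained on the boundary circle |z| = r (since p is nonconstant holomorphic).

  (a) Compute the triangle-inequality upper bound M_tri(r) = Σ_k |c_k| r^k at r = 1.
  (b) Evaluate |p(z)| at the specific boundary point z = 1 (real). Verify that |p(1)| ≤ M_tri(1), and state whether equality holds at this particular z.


Coefficients: c_0 = 0, c_1 = -2, c_2 = 2, c_3 = -3, c_4 = 2. Radius r = 1.
Part (a). Triangle bound: M_tri(r) = Σ_k |c_k| r^k
  = |0|·1^0 + |-2|·1^1 + |2|·1^2 + |-3|·1^3 + |2|·1^4
  = 0 + 2 + 2 + 3 + 2 = 9.
This bounds M(r) := max_{|z|=r} |p(z)| from above; equality holds iff all terms c_k z^k can be made to align in phase at a single z on |z|=r.
Part (b). At z = 1 (real, on the circle |z| = r):
  p(1) = (0)·1^0 + (-2)·1^1 + (2)·1^2 + (-3)·1^3 + (2)·1^4 = -1.
  |p(1)| = 1.
Check: |p(1)| = 1 ≤ 9 = M_tri(1). ✓ Equality does not hold at z = 1 (the coefficients have mixed signs, so the terms do not all align in phase there).

M_tri(1) = 9; |p(1)| = 1; equality at z=1: no.


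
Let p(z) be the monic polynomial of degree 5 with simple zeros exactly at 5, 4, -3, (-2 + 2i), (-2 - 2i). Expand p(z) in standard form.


The polynomial is p(z) = ∏_{α ∈ S} (z − α), where S = {5, 4, -3, (-2 + 2i), (-2 - 2i)}.
Expanding the product yields: p(z) = z^5 -2·z^4 -23·z^3 -16·z^2 + 184·z + 480.
Note conjugate pairs combine to real quadratics: (z − (-2+2i))(z − (-2−2i)) = z² + 4z + 8.
The resulting polynomial has degree 5 and real coefficients as required.

p(z) = z^5 -2·z^4 -23·z^3 -16·z^2 + 184·z + 480.


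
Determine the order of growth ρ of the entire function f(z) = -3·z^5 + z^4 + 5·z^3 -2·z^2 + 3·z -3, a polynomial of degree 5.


|f(z)| ≤ Σ|c_k|·r^k = O(r^5) as r → ∞. Polynomial growth is O(e^{r^ε}) for every ε > 0 (since r^5/e^{r^ε} → 0), so ρ ≤ ε for all ε > 0, i.e. ρ = 0. Every nonconstant polynomial has order 0.
Therefore ρ = 0.

Order ρ = 0.


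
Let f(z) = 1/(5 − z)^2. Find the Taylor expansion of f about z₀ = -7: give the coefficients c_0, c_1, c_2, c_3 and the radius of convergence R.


Let w = z − z₀, so z = z₀ + w.
Then 5 − z = 5 − (z₀ + w) = (5 − z₀) − w = 12 − w.
f(z) = 1/(12 − w)^2 = (1/(12)^2) · (1 − w/(12))^{−2}.
By the binomial series (1−u)^{−2} = Σ_{n≥0} C(n+1, 1) u^n for |u|<1, with u = w/(12):
  c_n = C(n+1, 1) / (12)^(n+2).
  c_0 = 1/(12)^2 = 1/144.
  c_1 = 2/(12)^3 = 1/864.
  c_2 = 3/(12)^4 = 1/6912.
  c_3 = 4/(12)^5 = 1/62208.
The series is valid for |w/d| < 1, i.e. |z − z₀| < |d|.
Radius of convergence: R = |5 − z₀| = |12| = 12 (distance from z₀ to the singularity z = 5).

c_0 = 1/144, c_1 = 1/864, c_2 = 1/6912, c_3 = 1/62208; R = 12.


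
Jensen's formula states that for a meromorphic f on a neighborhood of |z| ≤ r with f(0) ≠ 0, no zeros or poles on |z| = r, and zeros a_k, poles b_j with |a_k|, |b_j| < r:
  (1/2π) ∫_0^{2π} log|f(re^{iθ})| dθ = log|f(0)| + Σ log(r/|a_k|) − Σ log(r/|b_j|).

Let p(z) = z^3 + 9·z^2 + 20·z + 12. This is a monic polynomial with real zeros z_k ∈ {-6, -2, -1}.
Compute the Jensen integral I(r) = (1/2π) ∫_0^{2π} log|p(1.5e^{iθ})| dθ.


Zeros: -6, -2, -1; r = 1.5.
Inside |z| < r: -1. Outside (|z| ≥ r): -6, -2.
p(0) = 12, so log|p(0)| = log(12) = 2.4849.
Apply Jensen: I(r) = log|p(0)| + Σ_k log(r/|z_k|), summed over zeros inside |z| < r.
  log(r/|z_k|) for z_k = -1: log(1.5/1) = 0.4055
  Outside zeros (-6, -2) contribute nothing to the Jensen sum.
Sum over inside zeros: 0.4055.
I(r) = log|p(0)| + (inside sum) = 2.4849 + 0.4055 = 2.8904.
Note: since some zeros are outside |z| ≤ r, the simplified n·log(r) form does NOT apply — only the inside zeros contribute.

I(r) ≈ 2.8904.


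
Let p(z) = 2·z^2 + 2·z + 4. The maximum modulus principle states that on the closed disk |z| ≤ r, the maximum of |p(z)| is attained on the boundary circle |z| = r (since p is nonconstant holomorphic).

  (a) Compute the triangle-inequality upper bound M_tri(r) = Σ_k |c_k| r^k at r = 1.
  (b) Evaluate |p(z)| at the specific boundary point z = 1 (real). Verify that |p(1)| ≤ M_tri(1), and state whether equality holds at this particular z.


Coefficients: c_0 = 4, c_1 = 2, c_2 = 2. Radius r = 1.
Part (a). Triangle bound: M_tri(r) = Σ_k |c_k| r^k
  = |4|·1^0 + |2|·1^1 + |2|·1^2
  = 4 + 2 + 2 = 8.
This bounds M(r) := max_{|z|=r} |p(z)| from above; equality holds iff all terms c_k z^k can be made to align in phase at a single z on |z|=r.
Part (b). At z = 1 (real, on the circle |z| = r):
  p(1) = (4)·1^0 + (2)·1^1 + (2)·1^2 = 8.
  |p(1)| = 8.
Since all nonzero coefficients share the same sign, |p(1)| = 8 = M_tri(1); the triangle bound is attained at z = 1, so in fact M(r) = 8.

M_tri(1) = 8; |p(1)| = 8; equality at z=1: yes.


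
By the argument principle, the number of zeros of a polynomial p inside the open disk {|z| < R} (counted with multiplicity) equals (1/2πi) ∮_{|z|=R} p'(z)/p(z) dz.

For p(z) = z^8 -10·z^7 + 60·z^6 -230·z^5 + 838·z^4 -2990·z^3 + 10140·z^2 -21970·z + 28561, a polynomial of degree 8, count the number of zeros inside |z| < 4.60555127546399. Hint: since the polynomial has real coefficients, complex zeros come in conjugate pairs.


The zeros of p are: (2 + 3i), (2 - 3i), (3 + 2i), (3 - 2i), (2 + 3i), (2 - 3i), (-2 + 3i), (-2 - 3i).
Their magnitudes are: 3.606, 3.606, 3.606, 3.606, 3.606, 3.606, 3.606, 3.606.
Zeros with |z| < R = 4.60555127546399: (2 + 3i), (2 - 3i), (3 + 2i), (3 - 2i), (2 + 3i), (2 - 3i), (-2 + 3i), (-2 - 3i).
Count = 8.
By the argument principle, (1/2πi) ∮_{|z|=R} p'(z)/p(z) dz equals exactly this count.

Number of zeros inside |z| < 4.60555127546399: 8.


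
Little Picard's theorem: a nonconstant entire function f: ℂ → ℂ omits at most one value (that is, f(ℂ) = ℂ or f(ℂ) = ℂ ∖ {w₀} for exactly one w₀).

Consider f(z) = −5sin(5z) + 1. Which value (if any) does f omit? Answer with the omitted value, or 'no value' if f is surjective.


Little Picard bounds the complement of f(ℂ) to at most one point.
sin is entire and surjective onto ℂ: for every w ∈ ℂ, sin(ζ) = w has a solution ζ ∈ ℂ (e.g., via the complex inverse arcsin). With ζ = 5z this gives z = ζ/(5). Then -5·sin(5z) takes every value in -5·ℂ = ℂ, and adding 1 is a bijection of ℂ. So f is surjective and omits no value. (Note: only on the real line is sin bounded by [−1, 1].)

Omitted value: no value.


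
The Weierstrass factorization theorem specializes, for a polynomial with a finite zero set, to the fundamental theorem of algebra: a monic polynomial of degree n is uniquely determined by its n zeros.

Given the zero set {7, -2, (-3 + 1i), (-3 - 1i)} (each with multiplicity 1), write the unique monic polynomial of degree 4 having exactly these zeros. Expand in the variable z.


The polynomial is p(z) = ∏_{α ∈ S} (z − α), where S = {7, -2, (-3 + 1i), (-3 - 1i)}.
Expanding the product yields: p(z) = z^4 + z^3 -34·z^2 -134·z -140.
Note conjugate pairs combine to real quadratics: (z − (-3+1i))(z − (-3−1i)) = z² + 6z + 10.
The resulting polynomial has degree 4 and real coefficients as required.

p(z) = z^4 + z^3 -34·z^2 -134·z -140.


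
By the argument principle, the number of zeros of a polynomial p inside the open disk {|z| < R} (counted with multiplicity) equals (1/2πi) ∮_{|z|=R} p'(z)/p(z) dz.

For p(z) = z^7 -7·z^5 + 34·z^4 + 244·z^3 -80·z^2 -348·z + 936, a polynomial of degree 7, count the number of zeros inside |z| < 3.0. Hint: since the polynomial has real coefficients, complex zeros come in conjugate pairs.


The zeros of p are: (-3 + 2i), (-3 - 2i), (3 + 3i), (3 - 3i), (1 + 1i), (1 - 1i), -2.
Their magnitudes are: 3.606, 3.606, 4.243, 4.243, 1.414, 1.414, 2.
Zeros with |z| < R = 3.0: (1 + 1i), (1 - 1i), -2.
Count = 3.
By the argument principle, (1/2πi) ∮_{|z|=R} p'(z)/p(z) dz equals exactly this count.

Number of zeros inside |z| < 3.0: 3.


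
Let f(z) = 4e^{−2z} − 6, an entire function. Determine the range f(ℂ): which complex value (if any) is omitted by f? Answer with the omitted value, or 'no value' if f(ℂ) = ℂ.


Little Picard bounds the complement of f(ℂ) to at most one point.
e^{−2z} is never zero on ℂ, so 4·e^{−2z} takes every value in ℂ ∖ {0}. Adding -6 shifts the range to ℂ ∖ {-6}. Thus f omits exactly the value -6.

Omitted value: -6.


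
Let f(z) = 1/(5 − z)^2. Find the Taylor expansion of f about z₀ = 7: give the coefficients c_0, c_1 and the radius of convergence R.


Let w = z − z₀, so z = z₀ + w.
Then 5 − z = 5 − (z₀ + w) = (5 − z₀) − w = -2 − w.
f(z) = 1/(-2 − w)^2 = (1/(-2)^2) · (1 − w/(-2))^{−2}.
By the binomial series (1−u)^{−2} = Σ_{n≥0} C(n+1, 1) u^n for |u|<1, with u = w/(-2):
  c_n = C(n+1, 1) / (-2)^(n+2).
  c_0 = 1/(-2)^2 = 1/4.
  c_1 = 2/(-2)^3 = -1/4.
The series is valid for |w/d| < 1, i.e. |z − z₀| < |d|.
Radius of convergence: R = |5 − z₀| = |-2| = 2 (distance from z₀ to the singularity z = 5).

c_0 = 1/4, c_1 = -1/4; R = 2.


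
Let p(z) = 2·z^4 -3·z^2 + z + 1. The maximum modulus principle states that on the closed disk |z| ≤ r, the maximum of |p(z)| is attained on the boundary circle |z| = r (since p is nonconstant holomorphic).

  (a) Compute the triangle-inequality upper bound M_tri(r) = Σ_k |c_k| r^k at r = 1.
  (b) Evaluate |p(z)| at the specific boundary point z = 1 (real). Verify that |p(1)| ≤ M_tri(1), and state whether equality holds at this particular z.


Coefficients: c_0 = 1, c_1 = 1, c_2 = -3, c_3 = 0, c_4 = 2. Radius r = 1.
Part (a). Triangle bound: M_tri(r) = Σ_k |c_k| r^k
  = |1|·1^0 + |1|·1^1 + |-3|·1^2 + |0|·1^3 + |2|·1^4
  = 1 + 1 + 3 + 0 + 2 = 7.
This bounds M(r) := max_{|z|=r} |p(z)| from above; equality holds iff all terms c_k z^k can be made to align in phase at a single z on |z|=r.
Part (b). At z = 1 (real, on the circle |z| = r):
  p(1) = (1)·1^0 + (1)·1^1 + (-3)·1^2 + (0)·1^3 + (2)·1^4 = 1.
  |p(1)| = 1.
Check: |p(1)| = 1 ≤ 7 = M_tri(1). ✓ Equality does not hold at z = 1 (the coefficients have mixed signs, so the terms do not all align in phase there).

M_tri(1) = 7; |p(1)| = 1; equality at z=1: no.


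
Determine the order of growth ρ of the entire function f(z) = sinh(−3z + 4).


sinh(w) is a linear combination of e^{iw} and e^{−iw} (or e^w, e^{−w} in the hyperbolic case), so |sinh(w)| ≤ e^{|w|}. With w = −3z + 4, |w| ≤ 3|z| + 4 = 3r + 4 on |z| = r, giving M(r) ≤ e^{3r + 4}, so ρ ≤ 1. On a suitable ray (z = it for sin/cos; z = t for sinh/cosh, t real → ∞), |sinh(−3z + 4)| grows like e^{3|t|}/2, so ρ ≥ 1. Hence ρ = 1.
Therefore ρ = 1.

Order ρ = 1.


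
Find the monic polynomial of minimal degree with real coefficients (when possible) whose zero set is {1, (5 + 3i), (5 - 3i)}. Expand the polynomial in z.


The polynomial is p(z) = ∏_{α ∈ S} (z − α), where S = {1, (5 + 3i), (5 - 3i)}.
Expanding the product yields: p(z) = z^3 -11·z^2 + 44·z -34.
Note conjugate pairs combine to real quadratics: (z − (5+3i))(z − (5−3i)) = z² − 10z + 34.
The resulting polynomial has degree 3 and real coefficients as required.

p(z) = z^3 -11·z^2 + 44·z -34.


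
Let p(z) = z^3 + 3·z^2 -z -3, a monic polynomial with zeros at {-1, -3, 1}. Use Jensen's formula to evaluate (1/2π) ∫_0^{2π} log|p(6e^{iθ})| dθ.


Zeros: -3, -1, 1; r = 6.
Inside |z| < r: -3, -1, 1. Outside (|z| ≥ r): ∅.
p(0) = -3, so log|p(0)| = log(3) = 1.0986.
Apply Jensen: I(r) = log|p(0)| + Σ_k log(r/|z_k|), summed over zeros inside |z| < r.
  log(r/|z_k|) for z_k = -1: log(6/1) = 1.7918
  log(r/|z_k|) for z_k = -3: log(6/3) = 0.6931
  log(r/|z_k|) for z_k = 1: log(6/1) = 1.7918
Sum over inside zeros: 4.2767.
I(r) = log|p(0)| + (inside sum) = 1.0986 + 4.2767 = 5.3753.
Closed form (all zeros inside, monic): I(r) = n·log(r) = 3·log(6) = 5.3753. ✓

I(r) ≈ 5.3753.


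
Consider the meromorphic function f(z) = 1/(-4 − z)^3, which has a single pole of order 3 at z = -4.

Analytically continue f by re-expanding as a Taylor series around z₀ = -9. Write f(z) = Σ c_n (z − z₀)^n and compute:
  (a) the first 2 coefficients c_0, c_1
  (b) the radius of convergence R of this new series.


Let w = z − z₀, so z = z₀ + w.
Then -4 − z = -4 − (z₀ + w) = (-4 − z₀) − w = 5 − w.
f(z) = 1/(5 − w)^3 = (1/(5)^3) · (1 − w/(5))^{−3}.
By the binomial series (1−u)^{−3} = Σ_{n≥0} C(n+2, 2) u^n for |u|<1, with u = w/(5):
  c_n = C(n+2, 2) / (5)^(n+3).
  c_0 = 1/(5)^3 = 1/125.
  c_1 = 3/(5)^4 = 3/625.
The series is valid for |w/d| < 1, i.e. |z − z₀| < |d|.
Radius of convergence: R = |-4 − z₀| = |5| = 5 (distance from z₀ to the singularity z = -4).

c_0 = 1/125, c_1 = 3/625; R = 5.


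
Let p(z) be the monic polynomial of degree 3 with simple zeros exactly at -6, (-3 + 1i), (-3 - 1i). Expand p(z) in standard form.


The polynomial is p(z) = ∏_{α ∈ S} (z − α), where S = {-6, (-3 + 1i), (-3 - 1i)}.
Expanding the product yields: p(z) = z^3 + 12·z^2 + 46·z + 60.
Note conjugate pairs combine to real quadratics: (z − (-3+1i))(z − (-3−1i)) = z² + 6z + 10.
The resulting polynomial has degree 3 and real coefficients as required.

p(z) = z^3 + 12·z^2 + 46·z + 60.


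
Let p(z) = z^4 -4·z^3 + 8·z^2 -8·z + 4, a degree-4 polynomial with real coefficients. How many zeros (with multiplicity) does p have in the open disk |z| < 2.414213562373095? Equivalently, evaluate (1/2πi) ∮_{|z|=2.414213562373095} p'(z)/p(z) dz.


The zeros of p are: (1 + 1i), (1 - 1i), (1 + 1i), (1 - 1i).
Their magnitudes are: 1.414, 1.414, 1.414, 1.414.
Zeros with |z| < R = 2.414213562373095: (1 + 1i), (1 - 1i), (1 + 1i), (1 - 1i).
Count = 4.
By the argument principle, (1/2πi) ∮_{|z|=R} p'(z)/p(z) dz equals exactly this count.

Number of zeros inside |z| < 2.414213562373095: 4.


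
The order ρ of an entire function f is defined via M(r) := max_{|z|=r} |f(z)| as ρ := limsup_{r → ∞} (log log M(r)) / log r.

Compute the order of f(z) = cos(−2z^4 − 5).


Write cos(w) = (e^{iw} ± e^{−iw})/(2 or 2i), so |cos(w)| ≤ e^{|w|}. With w = −2z^4 − 5, |w| ≤ 2r^4 + 5 on |z|=r, giving M(r) ≤ e^{2r^4 + 5} and ρ ≤ 4. For the lower bound, choose z on |z|=r with -2z^4 purely imaginary of modulus 2r^4; then |cos(−2z^4 − 5)| grows like e^{2r^4}/2, so ρ ≥ 4. Hence ρ = 4.
Therefore ρ = 4.

Order ρ = 4.


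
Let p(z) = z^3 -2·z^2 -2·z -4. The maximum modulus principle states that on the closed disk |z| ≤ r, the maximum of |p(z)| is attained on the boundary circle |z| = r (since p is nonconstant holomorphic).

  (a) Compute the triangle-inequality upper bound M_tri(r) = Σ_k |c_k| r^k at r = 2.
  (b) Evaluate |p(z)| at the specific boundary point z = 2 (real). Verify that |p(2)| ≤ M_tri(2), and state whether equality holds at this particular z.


Coefficients: c_0 = -4, c_1 = -2, c_2 = -2, c_3 = 1. Radius r = 2.
Part (a). Triangle bound: M_tri(r) = Σ_k |c_k| r^k
  = |-4|·2^0 + |-2|·2^1 + |-2|·2^2 + |1|·2^3
  = 4 + 4 + 8 + 8 = 24.
This bounds M(r) := max_{|z|=r} |p(z)| from above; equality holds iff all terms c_k z^k can be made to align in phase at a single z on |z|=r.
Part (b). At z = 2 (real, on the circle |z| = r):
  p(2) = (-4)·2^0 + (-2)·2^1 + (-2)·2^2 + (1)·2^3 = -8.
  |p(2)| = 8.
Check: |p(2)| = 8 ≤ 24 = M_tri(2). ✓ Equality does not hold at z = 2 (the coefficients have mixed signs, so the terms do not all align in phase there).

M_tri(2) = 24; |p(2)| = 8; equality at z=2: no.


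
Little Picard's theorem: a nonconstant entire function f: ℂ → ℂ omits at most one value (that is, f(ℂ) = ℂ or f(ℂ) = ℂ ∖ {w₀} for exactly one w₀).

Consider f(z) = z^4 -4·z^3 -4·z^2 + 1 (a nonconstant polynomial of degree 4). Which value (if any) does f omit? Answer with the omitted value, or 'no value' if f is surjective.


Little Picard bounds the complement of f(ℂ) to at most one point.
For every w ∈ ℂ, the equation p(z) − w = 0 is a nonconstant polynomial in z and hence has at least one root by the fundamental theorem of algebra. So p is surjective onto ℂ, omitting no value.

Omitted value: no value.


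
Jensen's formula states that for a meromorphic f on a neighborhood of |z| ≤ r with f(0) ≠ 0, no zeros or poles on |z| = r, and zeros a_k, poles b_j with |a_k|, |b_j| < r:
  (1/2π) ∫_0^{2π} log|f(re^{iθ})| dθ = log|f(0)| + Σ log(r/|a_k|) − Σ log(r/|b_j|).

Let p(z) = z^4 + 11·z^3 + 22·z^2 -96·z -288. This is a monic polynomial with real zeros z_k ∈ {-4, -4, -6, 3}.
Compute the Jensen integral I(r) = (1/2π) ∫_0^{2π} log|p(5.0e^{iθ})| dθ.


Zeros: -6, -4, -4, 3; r = 5.0.
Inside |z| < r: -4, -4, 3. Outside (|z| ≥ r): -6.
p(0) = -288, so log|p(0)| = log(288) = 5.6630.
Apply Jensen: I(r) = log|p(0)| + Σ_k log(r/|z_k|), summed over zeros inside |z| < r.
  log(r/|z_k|) for z_k = -4: log(5.0/4) = 0.2231
  log(r/|z_k|) for z_k = -4: log(5.0/4) = 0.2231
  log(r/|z_k|) for z_k = 3: log(5.0/3) = 0.5108
  Outside zeros (-6) contribute nothing to the Jensen sum.
Sum over inside zeros: 0.9571.
I(r) = log|p(0)| + (inside sum) = 5.6630 + 0.9571 = 6.6201.
Note: since some zeros are outside |z| ≤ r, the simplified n·log(r) form does NOT apply — only the inside zeros contribute.

I(r) ≈ 6.6201.


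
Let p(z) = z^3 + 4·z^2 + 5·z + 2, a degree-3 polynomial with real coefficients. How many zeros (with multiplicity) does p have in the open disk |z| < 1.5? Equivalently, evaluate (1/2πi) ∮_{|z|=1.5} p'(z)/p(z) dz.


The zeros of p are: -1, -1, -2.
Their magnitudes are: 1, 1, 2.
Zeros with |z| < R = 1.5: -1, -1.
Count = 2.
By the argument principle, (1/2πi) ∮_{|z|=R} p'(z)/p(z) dz equals exactly this count.

Number of zeros inside |z| < 1.5: 2.


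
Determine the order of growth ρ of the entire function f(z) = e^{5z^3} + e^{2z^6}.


Each summand is entire of order 3 and 6 respectively (as in the single-exponential case). The order of a sum is at most the max of the orders, so ρ ≤ 6. For the lower bound: on |z|=r choose arg z so that 2z^6 is real positive; then |e^{2z^6}| = e^{2r^6} while |e^{5z^3}| ≤ e^{5r^3} = o(e^{2r^6}). So |f| ≥ e^{2r^6}(1 − o(1)) and ρ ≥ 6. Hence ρ = max(3, 6) = 6.
Therefore ρ = 6.

Order ρ = 6.


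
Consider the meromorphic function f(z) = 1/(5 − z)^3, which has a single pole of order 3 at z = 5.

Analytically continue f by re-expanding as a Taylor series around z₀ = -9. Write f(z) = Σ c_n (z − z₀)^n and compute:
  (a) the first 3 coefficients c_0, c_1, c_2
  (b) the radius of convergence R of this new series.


Let w = z − z₀, so z = z₀ + w.
Then 5 − z = 5 − (z₀ + w) = (5 − z₀) − w = 14 − w.
f(z) = 1/(14 − w)^3 = (1/(14)^3) · (1 − w/(14))^{−3}.
By the binomial series (1−u)^{−3} = Σ_{n≥0} C(n+2, 2) u^n for |u|<1, with u = w/(14):
  c_n = C(n+2, 2) / (14)^(n+3).
  c_0 = 1/(14)^3 = 1/2744.
  c_1 = 3/(14)^4 = 3/38416.
  c_2 = 6/(14)^5 = 3/268912.
The series is valid for |w/d| < 1, i.e. |z − z₀| < |d|.
Radius of convergence: R = |5 − z₀| = |14| = 14 (distance from z₀ to the singularity z = 5).

c_0 = 1/2744, c_1 = 3/38416, c_2 = 3/268912; R = 14.


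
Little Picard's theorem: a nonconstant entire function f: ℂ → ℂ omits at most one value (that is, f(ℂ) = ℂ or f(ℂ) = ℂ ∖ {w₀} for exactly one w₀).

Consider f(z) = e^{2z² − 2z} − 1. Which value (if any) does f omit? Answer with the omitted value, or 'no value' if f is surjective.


Little Picard bounds the complement of f(ℂ) to at most one point.
The exponent g(z) = 2z² − 2z is a nonconstant polynomial, hence surjective onto ℂ. So e^{g(z)} takes every value in {e^w : w ∈ ℂ} = ℂ ∖ {0}. Adding -1 shifts the range to ℂ ∖ {-1}. f omits exactly -1.

Omitted value: -1.


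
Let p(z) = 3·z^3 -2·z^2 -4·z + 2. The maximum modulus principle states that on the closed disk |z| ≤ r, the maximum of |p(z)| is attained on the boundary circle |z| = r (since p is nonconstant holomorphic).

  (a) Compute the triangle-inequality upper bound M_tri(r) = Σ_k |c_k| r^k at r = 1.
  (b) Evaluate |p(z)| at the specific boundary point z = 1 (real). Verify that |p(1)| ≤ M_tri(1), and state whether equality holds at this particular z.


Coefficients: c_0 = 2, c_1 = -4, c_2 = -2, c_3 = 3. Radius r = 1.
Part (a). Triangle bound: M_tri(r) = Σ_k |c_k| r^k
  = |2|·1^0 + |-4|·1^1 + |-2|·1^2 + |3|·1^3
  = 2 + 4 + 2 + 3 = 11.
This bounds M(r) := max_{|z|=r} |p(z)| from above; equality holds iff all terms c_k z^k can be made to align in phase at a single z on |z|=r.
Part (b). At z = 1 (real, on the circle |z| = r):
  p(1) = (2)·1^0 + (-4)·1^1 + (-2)·1^2 + (3)·1^3 = -1.
  |p(1)| = 1.
Check: |p(1)| = 1 ≤ 11 = M_tri(1). ✓ Equality does not hold at z = 1 (the coefficients have mixed signs, so the terms do not all align in phase there).

M_tri(1) = 11; |p(1)| = 1; equality at z=1: no.


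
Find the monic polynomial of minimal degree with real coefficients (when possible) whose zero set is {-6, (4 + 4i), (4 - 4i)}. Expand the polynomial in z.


The polynomial is p(z) = ∏_{α ∈ S} (z − α), where S = {-6, (4 + 4i), (4 - 4i)}.
Expanding the product yields: p(z) = z^3 -2·z^2 -16·z + 192.
Note conjugate pairs combine to real quadratics: (z − (4+4i))(z − (4−4i)) = z² − 8z + 32.
The resulting polynomial has degree 3 and real coefficients as required.

p(z) = z^3 -2·z^2 -16·z + 192.


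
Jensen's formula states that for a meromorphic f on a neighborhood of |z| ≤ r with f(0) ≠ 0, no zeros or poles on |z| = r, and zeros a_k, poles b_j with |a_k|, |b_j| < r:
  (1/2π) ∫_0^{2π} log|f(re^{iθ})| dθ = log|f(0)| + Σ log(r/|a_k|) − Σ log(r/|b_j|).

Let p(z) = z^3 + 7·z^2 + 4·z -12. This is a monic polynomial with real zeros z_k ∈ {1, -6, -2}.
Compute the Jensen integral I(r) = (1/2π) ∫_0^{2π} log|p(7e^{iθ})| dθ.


Zeros: -6, -2, 1; r = 7.
Inside |z| < r: -6, -2, 1. Outside (|z| ≥ r): ∅.
p(0) = -12, so log|p(0)| = log(12) = 2.4849.
Apply Jensen: I(r) = log|p(0)| + Σ_k log(r/|z_k|), summed over zeros inside |z| < r.
  log(r/|z_k|) for z_k = 1: log(7/1) = 1.9459
  log(r/|z_k|) for z_k = -6: log(7/6) = 0.1542
  log(r/|z_k|) for z_k = -2: log(7/2) = 1.2528
Sum over inside zeros: 3.3528.
I(r) = log|p(0)| + (inside sum) = 2.4849 + 3.3528 = 5.8377.
Closed form (all zeros inside, monic): I(r) = n·log(r) = 3·log(7) = 5.8377. ✓

I(r) ≈ 5.8377.


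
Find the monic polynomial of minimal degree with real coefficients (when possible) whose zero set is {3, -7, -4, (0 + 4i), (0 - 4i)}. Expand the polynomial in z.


The polynomial is p(z) = ∏_{α ∈ S} (z − α), where S = {3, -7, -4, (0 + 4i), (0 - 4i)}.
Expanding the product yields: p(z) = z^5 + 8·z^4 + 11·z^3 + 44·z^2 -80·z -1344.
Note conjugate pairs combine to real quadratics: (z − (0+4i))(z − (0−4i)) = z² + 16.
The resulting polynomial has degree 5 and real coefficients as required.

p(z) = z^5 + 8·z^4 + 11·z^3 + 44·z^2 -80·z -1344.


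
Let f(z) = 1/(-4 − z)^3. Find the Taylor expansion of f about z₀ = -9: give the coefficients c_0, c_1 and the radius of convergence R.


Let w = z − z₀, so z = z₀ + w.
Then -4 − z = -4 − (z₀ + w) = (-4 − z₀) − w = 5 − w.
f(z) = 1/(5 − w)^3 = (1/(5)^3) · (1 − w/(5))^{−3}.
By the binomial series (1−u)^{−3} = Σ_{n≥0} C(n+2, 2) u^n for |u|<1, with u = w/(5):
  c_n = C(n+2, 2) / (5)^(n+3).
  c_0 = 1/(5)^3 = 1/125.
  c_1 = 3/(5)^4 = 3/625.
The series is valid for |w/d| < 1, i.e. |z − z₀| < |d|.
Radius of convergence: R = |-4 − z₀| = |5| = 5 (distance from z₀ to the singularity z = -4).

c_0 = 1/125, c_1 = 3/625; R = 5.


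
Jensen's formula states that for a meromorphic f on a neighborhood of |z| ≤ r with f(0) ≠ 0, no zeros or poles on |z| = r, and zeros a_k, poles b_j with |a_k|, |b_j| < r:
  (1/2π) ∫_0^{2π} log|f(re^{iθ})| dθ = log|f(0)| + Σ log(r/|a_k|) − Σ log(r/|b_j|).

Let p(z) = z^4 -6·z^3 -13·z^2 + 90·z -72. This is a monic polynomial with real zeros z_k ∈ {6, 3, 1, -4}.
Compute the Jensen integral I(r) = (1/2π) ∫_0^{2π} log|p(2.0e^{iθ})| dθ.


Zeros: -4, 1, 3, 6; r = 2.0.
Inside |z| < r: 1. Outside (|z| ≥ r): -4, 3, 6.
p(0) = -72, so log|p(0)| = log(72) = 4.2767.
Apply Jensen: I(r) = log|p(0)| + Σ_k log(r/|z_k|), summed over zeros inside |z| < r.
  log(r/|z_k|) for z_k = 1: log(2.0/1) = 0.6931
  Outside zeros (-4, 3, 6) contribute nothing to the Jensen sum.
Sum over inside zeros: 0.6931.
I(r) = log|p(0)| + (inside sum) = 4.2767 + 0.6931 = 4.9698.
Note: since some zeros are outside |z| ≤ r, the simplified n·log(r) form does NOT apply — only the inside zeros contribute.

I(r) ≈ 4.9698.


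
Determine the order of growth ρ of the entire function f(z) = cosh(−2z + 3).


cosh(w) is a linear combination of e^{iw} and e^{−iw} (or e^w, e^{−w} in the hyperbolic case), so |cosh(w)| ≤ e^{|w|}. With w = −2z + 3, |w| ≤ 2|z| + 3 = 2r + 3 on |z| = r, giving M(r) ≤ e^{2r + 3}, so ρ ≤ 1. On a suitable ray (z = it for sin/cos; z = t for sinh/cosh, t real → ∞), |cosh(−2z + 3)| grows like e^{2|t|}/2, so ρ ≥ 1. Hence ρ = 1.
Therefore ρ = 1.

Order ρ = 1.
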